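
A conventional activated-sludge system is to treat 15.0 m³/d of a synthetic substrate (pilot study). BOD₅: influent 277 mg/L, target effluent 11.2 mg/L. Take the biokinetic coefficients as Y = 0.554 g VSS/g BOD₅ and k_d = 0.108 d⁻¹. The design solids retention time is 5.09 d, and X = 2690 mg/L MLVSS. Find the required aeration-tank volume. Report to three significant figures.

Steady-state biomass mass balance: V·X·(1 + k_d·θ_c) = Y·Q·(S₀ − S)·θ_c, so V = 0.554 × 15.0 × (277 − 11.2) × 5.09 / [2690 × (1 + 0.108 × 5.09)] = 1.12×10^4 / 4169 = 2.697 m³.

V ≈ 2.70 m³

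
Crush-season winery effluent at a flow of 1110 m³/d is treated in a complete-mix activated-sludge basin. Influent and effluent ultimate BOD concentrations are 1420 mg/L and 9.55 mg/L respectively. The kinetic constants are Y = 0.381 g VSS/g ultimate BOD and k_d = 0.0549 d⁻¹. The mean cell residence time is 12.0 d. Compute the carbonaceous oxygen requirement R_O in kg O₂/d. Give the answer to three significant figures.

R_O ≈ 1050 kg O₂/d

Correct the yield for decay: Y_obs = Y/(1 + k_d θ_c) = 0.381 / (1 + 0.0549 × 12.0) = 0.381 / 1.659 = 0.2297.
Mass of ultimate BOD removed per day: Q(S₀ − S) = 1110 × 1410 g/m³ = 1566 kg/d.
Biomass synthesised: P_X = Y_obs × 1566 = 359.6 kg VSS/d.
R_O = Q·ΔS − 1.42 P_X = 1566 − 510.6 = 1055 kg O₂/d.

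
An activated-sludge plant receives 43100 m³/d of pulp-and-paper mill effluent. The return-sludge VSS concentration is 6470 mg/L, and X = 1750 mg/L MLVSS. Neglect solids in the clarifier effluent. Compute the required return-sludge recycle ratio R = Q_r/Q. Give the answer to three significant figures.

R ≈ 0.371

Solids balance on the clarifier gives (1+R)X = R·X_r, so R = X/(X_r − X) = 1750 / (6470 − 1750) = 0.3708.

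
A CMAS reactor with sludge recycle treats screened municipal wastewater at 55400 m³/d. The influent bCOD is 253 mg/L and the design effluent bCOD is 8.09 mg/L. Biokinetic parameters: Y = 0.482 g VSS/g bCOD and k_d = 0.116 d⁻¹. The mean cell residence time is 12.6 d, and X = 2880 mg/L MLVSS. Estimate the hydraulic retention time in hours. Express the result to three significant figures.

τ ≈ 5.04 h

Rearranging the biomass balance for a CMAS with decay, V = Y·Q·ΔS·θ_c / [X·(1+k_d θ_c)] = 0.482 × 55400 × (253 − 8.09) × 12.6 / [2880 × (1 + 0.116 × 12.6)] = 8.24×10^7 / 7089 = 11623 m³.
HRT = V/Q = 11623 m³ / 55400 m³·d⁻¹ = 0.2098 d × 24 = 5.035 h.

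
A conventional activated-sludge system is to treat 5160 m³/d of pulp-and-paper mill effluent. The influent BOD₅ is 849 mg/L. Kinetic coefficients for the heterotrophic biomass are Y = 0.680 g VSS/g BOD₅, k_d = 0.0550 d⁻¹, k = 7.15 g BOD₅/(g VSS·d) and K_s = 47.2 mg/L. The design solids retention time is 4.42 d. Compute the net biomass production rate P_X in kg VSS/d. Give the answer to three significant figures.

Effluent substrate depends only on kinetics and SRT: S = K_s(1 + k_d θ_c) / [θ_c(Yk − k_d) − 1] = 47.2 × (1 + 0.0550 × 4.42) / [4.42 × (0.680 × 7.15 − 0.0550) − 1] = 58.67 / 20.25 = 2.898 mg/L.
The observed yield is Y_obs = Y/(1 + k_d·θ_c) = 0.680 / (1 + 0.0550 × 4.42) = 0.680 / 1.243 = 0.5470 g VSS per g BOD₅ removed.
Substrate removed = Q·(S₀ − S) = 5160 m³/d × (849 − 2.90) g/m³ = 4.37×10^6 g/d = 4366 kg/d.
Biomass produced: P_X = Y_obs·Q·ΔS = 0.5470 × 4366 ≈ 2388 kg VSS/d.

P_X ≈ 2390 kg VSS/d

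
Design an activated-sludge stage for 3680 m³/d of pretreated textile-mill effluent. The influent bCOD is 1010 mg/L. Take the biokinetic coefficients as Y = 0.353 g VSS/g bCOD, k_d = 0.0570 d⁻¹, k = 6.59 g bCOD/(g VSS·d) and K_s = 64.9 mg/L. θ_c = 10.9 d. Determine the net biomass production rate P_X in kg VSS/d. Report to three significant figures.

From the Monod/SRT balance for a CMAS, S = K_s·(1+k_d θ_c)/[θ_c·(Y k − k_d) − 1] = 64.9 × (1 + 0.0570 × 10.9) / [10.9 × (0.353 × 6.59 − 0.0570) − 1] = 105.2 / 23.74 = 4.433 mg/L.
Correct the yield for decay: Y_obs = Y/(1 + k_d θ_c) = 0.353 / (1 + 0.0570 × 10.9) = 0.353 / 1.621 = 0.2177.
Mass of bCOD removed per day: Q(S₀ − S) = 3680 × 1006 g/m³ = 3700 kg/d.
P_X = Y_obs · Q(S₀ − S) = 0.2177 × 3700 = 805.7 kg VSS/d.

P_X ≈ 806 kg VSS/d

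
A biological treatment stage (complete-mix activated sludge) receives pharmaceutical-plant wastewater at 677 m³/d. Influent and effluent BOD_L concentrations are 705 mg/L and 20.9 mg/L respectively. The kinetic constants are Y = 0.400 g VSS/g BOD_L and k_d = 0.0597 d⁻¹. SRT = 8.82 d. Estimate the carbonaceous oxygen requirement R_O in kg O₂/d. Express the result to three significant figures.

R_O ≈ 291 kg O₂/d

Y_obs = Y / (1 + k_d θ_c) = 0.400 / (1 + 0.0597 × 8.82) = 0.400 / 1.527 = 0.2620.
Substrate removed = Q·(S₀ − S) = 677 m³/d × (705 − 20.9) g/m³ = 4.63×10^5 g/d = 463.1 kg/d.
Net sludge production P_X = 0.2620 × 463.1 = 121.4 kg VSS/d.
Carbonaceous O₂ demand = substrate oxidised − cell-mass equivalent = 463.1 − 1.42 × 121.4 = 290.8 kg O₂/d.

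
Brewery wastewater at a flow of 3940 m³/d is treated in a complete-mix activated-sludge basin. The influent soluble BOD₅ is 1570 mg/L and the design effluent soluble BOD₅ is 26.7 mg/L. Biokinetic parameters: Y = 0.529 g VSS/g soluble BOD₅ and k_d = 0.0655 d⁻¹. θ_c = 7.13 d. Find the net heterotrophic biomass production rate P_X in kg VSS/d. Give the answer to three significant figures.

P_X ≈ 2190 kg VSS/d

Correct the yield for decay: Y_obs = Y/(1 + k_d θ_c) = 0.529 / (1 + 0.0655 × 7.13) = 0.529 / 1.467 = 0.3606.
Substrate removed = Q·(S₀ − S) = 3940 m³/d × (1570 − 26.7) g/m³ = 6.08×10^6 g/d = 6081 kg/d.
Net biomass production P_X = Y_obs × Q·(S₀ − S) = 0.3606 × 6081 = 2193 kg VSS/d.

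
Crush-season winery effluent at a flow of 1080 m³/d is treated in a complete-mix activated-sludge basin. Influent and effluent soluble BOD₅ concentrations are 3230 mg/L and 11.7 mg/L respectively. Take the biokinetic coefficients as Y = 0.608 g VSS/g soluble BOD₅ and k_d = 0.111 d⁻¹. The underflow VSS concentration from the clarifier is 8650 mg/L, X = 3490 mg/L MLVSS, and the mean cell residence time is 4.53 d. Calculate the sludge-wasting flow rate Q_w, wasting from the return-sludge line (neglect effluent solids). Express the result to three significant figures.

Q_w ≈ 163 m³/d

From the SRT design equation V = Y Q (S₀−S) θ_c / [X (1 + k_d θ_c)] = 0.608 × 1080 × (3230 − 11.7) × 4.53 / [3490 × (1 + 0.111 × 4.53)] = 9.57×10^6 / 5245 = 1825 m³.
Wasting from the return line (neglecting effluent solids): Q_w = V·X / (θ_c·X_r) = 1825 × 3490 / (4.53 × 8650) = 162.6 m³/d.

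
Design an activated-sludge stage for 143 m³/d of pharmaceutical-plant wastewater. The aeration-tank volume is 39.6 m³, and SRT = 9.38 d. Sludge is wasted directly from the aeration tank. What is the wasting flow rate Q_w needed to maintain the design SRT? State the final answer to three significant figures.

Q_w ≈ 4.22 m³/d

With mixed-liquor wasting, θ_c = V/Q_w, so Q_w = V/θ_c = 39.60/9.38 = 4.222 m³/d.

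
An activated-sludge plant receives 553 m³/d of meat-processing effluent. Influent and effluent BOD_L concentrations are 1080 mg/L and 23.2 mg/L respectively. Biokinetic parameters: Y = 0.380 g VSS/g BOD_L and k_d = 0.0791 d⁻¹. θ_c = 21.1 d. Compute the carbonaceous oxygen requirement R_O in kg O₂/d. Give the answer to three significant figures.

The observed yield is Y_obs = Y/(1 + k_d·θ_c) = 0.380 / (1 + 0.0791 × 21.1) = 0.380 / 2.669 = 0.1424 g VSS per g BOD_L removed.
Q·(S₀ − S) = 553 × (1080 − 23.2) × 10⁻³ = 584.4 kg/d removed.
Net sludge production P_X = 0.1424 × 584.4 = 83.21 kg VSS/d.
Carbonaceous O₂ demand = substrate oxidised − cell-mass equivalent = 584.4 − 1.42 × 83.21 = 466.3 kg O₂/d.

R_O ≈ 466 kg O₂/d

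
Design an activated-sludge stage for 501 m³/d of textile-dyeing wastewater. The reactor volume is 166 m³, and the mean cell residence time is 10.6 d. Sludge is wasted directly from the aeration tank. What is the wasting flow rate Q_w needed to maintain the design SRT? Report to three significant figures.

With mixed-liquor wasting, θ_c = V/Q_w, so Q_w = V/θ_c = 166.0/10.6 = 15.66 m³/d.

Q_w ≈ 15.7 m³/d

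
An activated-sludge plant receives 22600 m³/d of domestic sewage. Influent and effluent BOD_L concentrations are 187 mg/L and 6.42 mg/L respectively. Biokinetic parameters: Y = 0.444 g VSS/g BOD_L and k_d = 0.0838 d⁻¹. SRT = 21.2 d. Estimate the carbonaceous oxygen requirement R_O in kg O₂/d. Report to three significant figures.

R_O ≈ 3150 kg O₂/d

Y_obs = Y / (1 + k_d θ_c) = 0.444 / (1 + 0.0838 × 21.2) = 0.444 / 2.777 = 0.1599.
ΔS = 187 − 6.42 = 180.6 mg/L, so the substrate removal rate is 22600 × 180.6/1000 = 4081 kg BOD_L/d.
Biomass synthesised: P_X = Y_obs × 4081 = 652.6 kg VSS/d.
R_O = Q·ΔS − 1.42 P_X = 4081 − 926.7 = 3154 kg O₂/d.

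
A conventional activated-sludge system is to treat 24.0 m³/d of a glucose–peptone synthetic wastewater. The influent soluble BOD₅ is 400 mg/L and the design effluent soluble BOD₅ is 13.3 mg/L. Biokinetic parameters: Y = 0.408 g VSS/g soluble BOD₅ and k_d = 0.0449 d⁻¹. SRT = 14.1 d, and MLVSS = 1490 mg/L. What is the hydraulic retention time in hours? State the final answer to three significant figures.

From the SRT design equation V = Y Q (S₀−S) θ_c / [X (1 + k_d θ_c)] = 0.408 × 24.0 × (400 − 13.3) × 14.1 / [1490 × (1 + 0.0449 × 14.1)] = 5.34×10^4 / 2433 = 21.94 m³.
HRT = V/Q = 21.94 m³ / 24.0 m³·d⁻¹ = 0.9142 d × 24 = 21.94 h.

τ ≈ 21.9 h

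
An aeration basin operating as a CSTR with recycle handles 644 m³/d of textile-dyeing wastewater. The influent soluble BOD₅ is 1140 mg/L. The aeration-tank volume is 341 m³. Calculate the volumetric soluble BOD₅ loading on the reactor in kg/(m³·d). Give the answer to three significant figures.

L_v ≈ 2.15 kg soluble BOD₅/(m³·d)

Volumetric loading L_v = Q·S₀ / V = 644 × 1140 g/m³ / 341.0 m³ = 2153 g/(m³·d) = 2.153 kg soluble BOD₅/(m³·d).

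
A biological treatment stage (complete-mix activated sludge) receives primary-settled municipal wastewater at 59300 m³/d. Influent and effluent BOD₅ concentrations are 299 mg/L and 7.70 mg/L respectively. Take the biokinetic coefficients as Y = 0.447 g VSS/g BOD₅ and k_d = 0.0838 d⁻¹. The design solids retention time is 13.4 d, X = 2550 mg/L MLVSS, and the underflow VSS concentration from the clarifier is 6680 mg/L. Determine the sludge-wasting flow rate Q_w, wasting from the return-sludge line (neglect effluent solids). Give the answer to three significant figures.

From the SRT design equation V = Y Q (S₀−S) θ_c / [X (1 + k_d θ_c)] = 0.447 × 59300 × (299 − 7.70) × 13.4 / [2550 × (1 + 0.0838 × 13.4)] = 1.03×10^8 / 5413 = 19113 m³.
Q_w = (V·X)/(θ_c X_r) = 19113 × 2550 / (13.4 × 6680) = 544.5 m³/d.

Q_w ≈ 544 m³/d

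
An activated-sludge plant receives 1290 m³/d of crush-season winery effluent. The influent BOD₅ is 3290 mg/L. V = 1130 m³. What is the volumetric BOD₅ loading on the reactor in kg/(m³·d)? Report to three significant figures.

Applied BOD₅ load per unit volume = Q·S₀/V = (1290 × 3290/1000)/1130 = 3.756 kg BOD₅·m⁻³·d⁻¹.

L_v ≈ 3.76 kg BOD₅/(m³·d)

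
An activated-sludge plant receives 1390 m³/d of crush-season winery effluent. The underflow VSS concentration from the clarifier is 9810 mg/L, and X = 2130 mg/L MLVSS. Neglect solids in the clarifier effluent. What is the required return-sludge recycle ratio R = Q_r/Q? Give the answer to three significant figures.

R ≈ 0.277

Solids balance on the clarifier gives (1+R)X = R·X_r, so R = X/(X_r − X) = 2130 / (9810 − 2130) = 0.2773.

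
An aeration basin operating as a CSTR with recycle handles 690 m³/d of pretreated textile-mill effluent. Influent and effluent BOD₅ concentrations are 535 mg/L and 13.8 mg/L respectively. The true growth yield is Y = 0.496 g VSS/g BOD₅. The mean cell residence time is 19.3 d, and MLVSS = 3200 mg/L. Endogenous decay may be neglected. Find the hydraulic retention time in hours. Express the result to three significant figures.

V·X = Y·Q·ΔS·θ_c gives V = 0.496 × 690 × (535 − 13.8) × 19.3 / 3200 = 1076 m³.
τ = V/Q = 1076/690 = 1.559 d, or 37.42 h.

τ ≈ 37.4 h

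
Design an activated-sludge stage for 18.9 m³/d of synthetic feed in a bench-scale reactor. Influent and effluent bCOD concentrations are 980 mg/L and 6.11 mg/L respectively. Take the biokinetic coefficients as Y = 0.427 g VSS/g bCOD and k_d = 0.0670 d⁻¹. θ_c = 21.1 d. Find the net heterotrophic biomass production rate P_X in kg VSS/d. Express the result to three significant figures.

P_X ≈ 3.26 kg VSS/d

Correct the yield for decay: Y_obs = Y/(1 + k_d θ_c) = 0.427 / (1 + 0.0670 × 21.1) = 0.427 / 2.414 = 0.1769.
Q·(S₀ − S) = 18.9 × (980 − 6.11) × 10⁻³ = 18.41 kg/d removed.
Net biomass production P_X = Y_obs × Q·(S₀ − S) = 0.1769 × 18.41 = 3.256 kg VSS/d.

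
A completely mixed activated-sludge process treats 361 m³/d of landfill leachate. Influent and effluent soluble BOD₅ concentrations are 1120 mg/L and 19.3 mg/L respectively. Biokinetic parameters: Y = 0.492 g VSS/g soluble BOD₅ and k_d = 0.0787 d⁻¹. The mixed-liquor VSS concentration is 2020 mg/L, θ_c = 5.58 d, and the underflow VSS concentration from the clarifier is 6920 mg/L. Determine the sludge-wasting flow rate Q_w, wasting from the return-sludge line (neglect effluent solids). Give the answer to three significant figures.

Rearranging the biomass balance for a CMAS with decay, V = Y·Q·ΔS·θ_c / [X·(1+k_d θ_c)] = 0.492 × 361 × (1120 − 19.3) × 5.58 / [2020 × (1 + 0.0787 × 5.58)] = 1.09×10^6 / 2907 = 375.2 m³.
Q_w = (V·X)/(θ_c X_r) = 375.2 × 2020 / (5.58 × 6920) = 19.63 m³/d.

Q_w ≈ 19.6 m³/d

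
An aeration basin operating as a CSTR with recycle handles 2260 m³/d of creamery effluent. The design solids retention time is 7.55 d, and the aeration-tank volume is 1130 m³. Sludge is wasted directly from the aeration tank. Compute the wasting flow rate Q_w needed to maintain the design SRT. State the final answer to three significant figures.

For wasting at MLVSS concentration, Q_w = V/θ_c = 1130/7.55 = 149.7 m³/d.

Q_w ≈ 150 m³/d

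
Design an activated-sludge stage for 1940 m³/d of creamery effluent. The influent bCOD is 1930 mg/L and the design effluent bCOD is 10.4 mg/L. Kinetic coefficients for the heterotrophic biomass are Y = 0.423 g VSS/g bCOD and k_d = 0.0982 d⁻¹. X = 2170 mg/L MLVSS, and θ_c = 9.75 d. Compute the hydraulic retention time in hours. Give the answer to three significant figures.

Rearranging the biomass balance for a CMAS with decay, V = Y·Q·ΔS·θ_c / [X·(1+k_d θ_c)] = 0.423 × 1940 × (1930 − 10.4) × 9.75 / [2170 × (1 + 0.0982 × 9.75)] = 1.54×10^7 / 4248 = 3616 m³.
Hydraulic retention time τ = V/Q = 3616 / 1940 = 1.864 d = 44.73 h.

τ ≈ 44.7 h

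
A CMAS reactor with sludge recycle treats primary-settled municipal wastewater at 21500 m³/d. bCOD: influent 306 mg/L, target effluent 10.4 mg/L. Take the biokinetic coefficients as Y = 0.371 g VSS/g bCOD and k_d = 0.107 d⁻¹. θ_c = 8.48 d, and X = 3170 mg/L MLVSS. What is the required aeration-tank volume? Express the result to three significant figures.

Rearranging the biomass balance for a CMAS with decay, V = Y·Q·ΔS·θ_c / [X·(1+k_d θ_c)] = 0.371 × 21500 × (306 − 10.4) × 8.48 / [3170 × (1 + 0.107 × 8.48)] = 2×10^7 / 6046 = 3307 m³.

V ≈ 3310 m³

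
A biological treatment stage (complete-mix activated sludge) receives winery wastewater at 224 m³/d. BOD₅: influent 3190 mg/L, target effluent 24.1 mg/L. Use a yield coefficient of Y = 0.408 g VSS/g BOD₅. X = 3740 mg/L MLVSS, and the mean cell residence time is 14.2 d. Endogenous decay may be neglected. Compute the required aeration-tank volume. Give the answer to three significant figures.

V ≈ 1100 m³

Biomass mass balance (decay neglected): V·X = Y·Q·(S₀ − S)·θ_c, so V = 0.408 × 224 × (3190 − 24.1) × 14.2 / 3740 = 1099 m³.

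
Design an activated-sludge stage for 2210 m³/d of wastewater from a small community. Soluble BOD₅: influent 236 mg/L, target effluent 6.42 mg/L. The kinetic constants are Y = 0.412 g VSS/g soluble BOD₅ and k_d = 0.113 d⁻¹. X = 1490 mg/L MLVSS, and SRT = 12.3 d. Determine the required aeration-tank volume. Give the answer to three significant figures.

From the SRT design equation V = Y Q (S₀−S) θ_c / [X (1 + k_d θ_c)] = 0.412 × 2210 × (236 − 6.42) × 12.3 / [1490 × (1 + 0.113 × 12.3)] = 2.57×10^6 / 3561 = 722.0 m³.

V ≈ 722 m³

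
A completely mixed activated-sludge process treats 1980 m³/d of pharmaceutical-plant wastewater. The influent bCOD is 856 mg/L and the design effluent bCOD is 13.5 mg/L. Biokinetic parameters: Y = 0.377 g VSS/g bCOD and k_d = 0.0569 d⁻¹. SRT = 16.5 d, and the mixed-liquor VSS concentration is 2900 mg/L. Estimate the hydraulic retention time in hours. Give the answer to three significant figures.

From the SRT design equation V = Y Q (S₀−S) θ_c / [X (1 + k_d θ_c)] = 0.377 × 1980 × (856 − 13.5) × 16.5 / [2900 × (1 + 0.0569 × 16.5)] = 1.04×10^7 / 5623 = 1846 m³.
Hydraulic retention time τ = V/Q = 1846 / 1980 = 0.9321 d = 22.37 h.

τ ≈ 22.4 h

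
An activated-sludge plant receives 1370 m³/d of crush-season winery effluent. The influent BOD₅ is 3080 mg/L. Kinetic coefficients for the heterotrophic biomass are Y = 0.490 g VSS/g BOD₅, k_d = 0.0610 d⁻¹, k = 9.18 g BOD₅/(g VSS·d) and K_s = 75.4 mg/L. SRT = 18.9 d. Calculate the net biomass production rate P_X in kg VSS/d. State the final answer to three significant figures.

P_X ≈ 960 kg VSS/d

Effluent substrate depends only on kinetics and SRT: S = K_s(1 + k_d θ_c) / [θ_c(Yk − k_d) − 1] = 75.4 × (1 + 0.0610 × 18.9) / [18.9 × (0.490 × 9.18 − 0.0610) − 1] = 162.3 / 82.86 = 1.959 mg/L.
Observed yield with endogenous decay: Y_obs = Y / (1 + k_d·θ_c) = 0.490 / (1 + 0.0610 × 18.9) = 0.490 / 2.153 = 0.2276 g VSS/g BOD₅.
Mass of BOD₅ removed per day: Q(S₀ − S) = 1370 × 3078 g/m³ = 4217 kg/d.
So the net sludge growth is P_X = 0.2276 × 4217 = 959.8 kg VSS/d.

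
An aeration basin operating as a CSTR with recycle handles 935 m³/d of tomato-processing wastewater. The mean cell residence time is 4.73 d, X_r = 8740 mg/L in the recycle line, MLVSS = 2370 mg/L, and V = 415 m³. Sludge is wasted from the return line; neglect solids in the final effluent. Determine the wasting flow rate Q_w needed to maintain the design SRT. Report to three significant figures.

Q_w ≈ 23.8 m³/d

Q_w = (V·X)/(θ_c X_r) = 415.0 × 2370 / (4.73 × 8740) = 23.79 m³/d.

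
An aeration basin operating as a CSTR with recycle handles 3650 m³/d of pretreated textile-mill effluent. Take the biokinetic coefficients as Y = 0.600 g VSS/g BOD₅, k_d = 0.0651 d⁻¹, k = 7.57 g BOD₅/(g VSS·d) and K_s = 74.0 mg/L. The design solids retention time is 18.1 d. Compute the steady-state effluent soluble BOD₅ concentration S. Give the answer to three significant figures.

S ≈ 2.01 mg/L

For a completely mixed reactor with recycle the Lawrence–McCarty relation gives S = K_s·(1 + k_d·θ_c) / [θ_c·(Y·k − k_d) − 1] = 74.0 × (1 + 0.0651 × 18.1) / [18.1 × (0.600 × 7.57 − 0.0651) − 1] = 161.2 / 80.03 = 2.014 mg/L.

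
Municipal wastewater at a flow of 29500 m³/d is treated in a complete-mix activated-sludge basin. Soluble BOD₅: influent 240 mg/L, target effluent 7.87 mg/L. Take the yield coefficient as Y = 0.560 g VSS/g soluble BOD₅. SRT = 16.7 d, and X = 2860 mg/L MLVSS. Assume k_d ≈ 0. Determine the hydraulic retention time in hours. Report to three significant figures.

τ ≈ 18.2 h

Biomass mass balance (decay neglected): V·X = Y·Q·(S₀ − S)·θ_c, so V = 0.560 × 29500 × (240 − 7.87) × 16.7 / 2860 = 22392 m³.
τ = V/Q = 22392/29500 = 0.7590 d, or 18.22 h.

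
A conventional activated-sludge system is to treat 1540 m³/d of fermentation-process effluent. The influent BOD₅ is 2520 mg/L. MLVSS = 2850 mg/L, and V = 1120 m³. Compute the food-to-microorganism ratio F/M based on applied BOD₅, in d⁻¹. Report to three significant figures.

F/M ≈ 1.22 d⁻¹

F/M = applied load / biomass = Q·S₀/(V·X) = 1540 × 2520 / (1120 × 2850) = 1.216 d⁻¹.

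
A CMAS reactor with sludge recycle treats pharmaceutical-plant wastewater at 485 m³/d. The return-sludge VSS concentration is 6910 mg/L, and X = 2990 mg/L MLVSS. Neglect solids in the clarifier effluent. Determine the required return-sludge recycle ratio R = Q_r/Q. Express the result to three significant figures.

R ≈ 0.763

R = Q_r/Q = X/(X_r − X) = 2990 / (6910 − 2990) = 0.7628.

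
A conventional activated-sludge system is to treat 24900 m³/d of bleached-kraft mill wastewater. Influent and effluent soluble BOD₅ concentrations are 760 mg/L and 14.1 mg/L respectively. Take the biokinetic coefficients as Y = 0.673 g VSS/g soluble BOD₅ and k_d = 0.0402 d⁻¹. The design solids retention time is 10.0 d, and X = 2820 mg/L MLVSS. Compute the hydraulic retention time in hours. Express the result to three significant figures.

τ ≈ 30.5 h

From the SRT design equation V = Y Q (S₀−S) θ_c / [X (1 + k_d θ_c)] = 0.673 × 24900 × (760 − 14.1) × 10.0 / [2820 × (1 + 0.0402 × 10.0)] = 1.25×10^8 / 3954 = 31615 m³.
Hydraulic retention time τ = V/Q = 31615 / 24900 = 1.270 d = 30.47 h.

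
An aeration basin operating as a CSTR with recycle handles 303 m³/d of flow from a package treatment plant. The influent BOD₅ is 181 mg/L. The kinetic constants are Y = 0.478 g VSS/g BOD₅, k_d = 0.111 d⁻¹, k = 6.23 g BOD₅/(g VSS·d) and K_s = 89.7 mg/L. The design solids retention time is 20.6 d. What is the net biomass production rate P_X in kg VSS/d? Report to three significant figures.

From the Monod/SRT balance for a CMAS, S = K_s·(1+k_d θ_c)/[θ_c·(Y k − k_d) − 1] = 89.7 × (1 + 0.111 × 20.6) / [20.6 × (0.478 × 6.23 − 0.111) − 1] = 294.8 / 58.06 = 5.078 mg/L.
Correct the yield for decay: Y_obs = Y/(1 + k_d θ_c) = 0.478 / (1 + 0.111 × 20.6) = 0.478 / 3.287 = 0.1454.
Q·(S₀ − S) = 303 × (181 − 5.08) × 10⁻³ = 53.30 kg/d removed.
Biomass produced: P_X = Y_obs·Q·ΔS = 0.1454 × 53.30 ≈ 7.752 kg VSS/d.

P_X ≈ 7.75 kg VSS/d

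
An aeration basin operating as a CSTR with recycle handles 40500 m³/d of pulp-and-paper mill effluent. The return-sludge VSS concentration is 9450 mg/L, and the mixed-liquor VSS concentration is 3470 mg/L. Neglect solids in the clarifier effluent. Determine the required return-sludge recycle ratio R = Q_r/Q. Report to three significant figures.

R ≈ 0.580

R = Q_r/Q = X/(X_r − X) = 3470 / (9450 − 3470) = 0.5803.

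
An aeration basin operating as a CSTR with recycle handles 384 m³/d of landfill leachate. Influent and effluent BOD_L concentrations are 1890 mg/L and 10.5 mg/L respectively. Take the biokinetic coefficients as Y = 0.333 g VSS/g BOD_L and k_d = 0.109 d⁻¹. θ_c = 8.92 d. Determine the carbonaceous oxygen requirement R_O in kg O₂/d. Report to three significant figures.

R_O ≈ 549 kg O₂/d

Correct the yield for decay: Y_obs = Y/(1 + k_d θ_c) = 0.333 / (1 + 0.109 × 8.92) = 0.333 / 1.972 = 0.1688.
Substrate removed = Q·(S₀ − S) = 384 m³/d × (1890 − 10.5) g/m³ = 7.22×10^5 g/d = 721.7 kg/d.
Net sludge production P_X = 0.1688 × 721.7 = 121.9 kg VSS/d.
Carbonaceous O₂ demand = substrate oxidised − cell-mass equivalent = 721.7 − 1.42 × 121.9 = 548.7 kg O₂/d.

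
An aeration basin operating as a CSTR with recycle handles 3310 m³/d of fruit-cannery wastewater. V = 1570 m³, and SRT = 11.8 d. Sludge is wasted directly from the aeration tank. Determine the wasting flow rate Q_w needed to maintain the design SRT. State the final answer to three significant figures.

Q_w ≈ 133 m³/d

With mixed-liquor wasting, θ_c = V/Q_w, so Q_w = V/θ_c = 1570/11.8 = 133.1 m³/d.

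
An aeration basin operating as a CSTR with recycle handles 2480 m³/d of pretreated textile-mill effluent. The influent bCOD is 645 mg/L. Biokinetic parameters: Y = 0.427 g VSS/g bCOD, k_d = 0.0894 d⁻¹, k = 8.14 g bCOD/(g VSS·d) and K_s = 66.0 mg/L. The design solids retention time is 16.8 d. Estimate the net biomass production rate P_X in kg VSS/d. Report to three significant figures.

P_X ≈ 272 kg VSS/d

From the Monod/SRT balance for a CMAS, S = K_s·(1+k_d θ_c)/[θ_c·(Y k − k_d) − 1] = 66.0 × (1 + 0.0894 × 16.8) / [16.8 × (0.427 × 8.14 − 0.0894) − 1] = 165.1 / 55.89 = 2.954 mg/L.
Y_obs = Y / (1 + k_d θ_c) = 0.427 / (1 + 0.0894 × 16.8) = 0.427 / 2.502 = 0.1707.
Q·(S₀ − S) = 2480 × (645 − 2.95) × 10⁻³ = 1592 kg/d removed.
Net biomass production P_X = Y_obs × Q·(S₀ − S) = 0.1707 × 1592 = 271.8 kg VSS/d.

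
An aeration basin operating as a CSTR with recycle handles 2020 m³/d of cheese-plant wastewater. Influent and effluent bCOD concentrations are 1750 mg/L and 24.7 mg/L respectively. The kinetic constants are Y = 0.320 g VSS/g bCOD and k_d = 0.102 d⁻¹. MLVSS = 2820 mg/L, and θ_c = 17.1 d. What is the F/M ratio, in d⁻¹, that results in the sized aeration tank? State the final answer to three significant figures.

F/M ≈ 0.509 d⁻¹

Steady-state biomass mass balance: V·X·(1 + k_d·θ_c) = Y·Q·(S₀ − S)·θ_c, so V = 0.320 × 2020 × (1750 − 24.7) × 17.1 / [2820 × (1 + 0.102 × 17.1)] = 1.91×10^7 / 7739 = 2464 m³.
F/M = Q·S₀ / (V·X) = 2020 × 1750 / (2464 × 2820) = 0.5087 g bCOD·(g VSS·d)⁻¹.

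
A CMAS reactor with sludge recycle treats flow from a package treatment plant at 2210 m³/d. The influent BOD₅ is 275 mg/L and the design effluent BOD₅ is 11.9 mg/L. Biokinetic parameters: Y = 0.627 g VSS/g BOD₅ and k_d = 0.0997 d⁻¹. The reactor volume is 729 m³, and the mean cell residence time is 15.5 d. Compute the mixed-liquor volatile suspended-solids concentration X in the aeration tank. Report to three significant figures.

X = Y·Q·ΔS·θ_c / [V·(1 + k_d θ_c)] = 0.627 × 2210 × (275 − 11.9) × 15.5 / [729 × (1 + 0.0997 × 15.5)] = 3045 mg/L.

X ≈ 3050 mg/L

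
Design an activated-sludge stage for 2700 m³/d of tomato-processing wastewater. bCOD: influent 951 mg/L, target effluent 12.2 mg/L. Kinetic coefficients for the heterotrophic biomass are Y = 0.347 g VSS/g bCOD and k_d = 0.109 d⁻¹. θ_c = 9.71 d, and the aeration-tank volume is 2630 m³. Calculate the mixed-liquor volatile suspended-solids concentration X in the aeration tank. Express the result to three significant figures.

From V·X·(1 + k_d·θ_c) = Y·Q·(S₀ − S)·θ_c: X = 0.347 × 2700 × (951 − 12.2) × 9.71 / [2630 × (1 + 0.109 × 9.71)] = 1578 mg/L.

X ≈ 1580 mg/L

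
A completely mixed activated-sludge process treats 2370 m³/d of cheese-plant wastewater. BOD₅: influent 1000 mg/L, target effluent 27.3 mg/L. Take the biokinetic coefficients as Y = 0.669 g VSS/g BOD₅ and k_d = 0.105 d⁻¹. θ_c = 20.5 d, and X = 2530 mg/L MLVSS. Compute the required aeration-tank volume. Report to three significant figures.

Rearranging the biomass balance for a CMAS with decay, V = Y·Q·ΔS·θ_c / [X·(1+k_d θ_c)] = 0.669 × 2370 × (1000 − 27.3) × 20.5 / [2530 × (1 + 0.105 × 20.5)] = 3.16×10^7 / 7976 = 3964 m³.

V ≈ 3960 m³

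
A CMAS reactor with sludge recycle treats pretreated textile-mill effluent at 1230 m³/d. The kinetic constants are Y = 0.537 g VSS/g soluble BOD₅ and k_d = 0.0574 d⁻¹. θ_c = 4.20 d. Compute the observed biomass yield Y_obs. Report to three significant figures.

The observed yield is Y_obs = Y/(1 + k_d·θ_c) = 0.537 / (1 + 0.0574 × 4.20) = 0.537 / 1.241 = 0.4327 g VSS per g soluble BOD₅ removed.

Y_obs ≈ 0.433 g VSS/g soluble BOD₅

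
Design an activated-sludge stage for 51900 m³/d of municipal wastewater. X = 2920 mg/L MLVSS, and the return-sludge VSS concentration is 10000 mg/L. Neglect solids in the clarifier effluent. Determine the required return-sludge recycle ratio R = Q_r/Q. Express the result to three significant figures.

R ≈ 0.412

Solids balance on the clarifier gives (1+R)X = R·X_r, so R = X/(X_r − X) = 2920 / (10000 − 2920) = 0.4124.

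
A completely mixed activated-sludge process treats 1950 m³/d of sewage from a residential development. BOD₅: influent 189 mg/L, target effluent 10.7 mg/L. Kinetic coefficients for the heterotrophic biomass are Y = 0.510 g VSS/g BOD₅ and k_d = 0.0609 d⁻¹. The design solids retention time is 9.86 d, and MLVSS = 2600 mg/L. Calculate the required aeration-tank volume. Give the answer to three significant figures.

V ≈ 420 m³

Steady-state biomass mass balance: V·X·(1 + k_d·θ_c) = Y·Q·(S₀ − S)·θ_c, so V = 0.510 × 1950 × (189 − 10.7) × 9.86 / [2600 × (1 + 0.0609 × 9.86)] = 1.75×10^6 / 4161 = 420.2 m³.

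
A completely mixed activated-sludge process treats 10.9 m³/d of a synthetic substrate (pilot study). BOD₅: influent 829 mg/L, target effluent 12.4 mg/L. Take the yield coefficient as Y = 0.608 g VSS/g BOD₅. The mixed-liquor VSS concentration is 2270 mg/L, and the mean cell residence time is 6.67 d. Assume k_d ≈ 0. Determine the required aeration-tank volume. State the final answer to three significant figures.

V ≈ 15.9 m³

Biomass mass balance (decay neglected): V·X = Y·Q·(S₀ − S)·θ_c, so V = 0.608 × 10.9 × (829 − 12.4) × 6.67 / 2270 = 15.90 m³.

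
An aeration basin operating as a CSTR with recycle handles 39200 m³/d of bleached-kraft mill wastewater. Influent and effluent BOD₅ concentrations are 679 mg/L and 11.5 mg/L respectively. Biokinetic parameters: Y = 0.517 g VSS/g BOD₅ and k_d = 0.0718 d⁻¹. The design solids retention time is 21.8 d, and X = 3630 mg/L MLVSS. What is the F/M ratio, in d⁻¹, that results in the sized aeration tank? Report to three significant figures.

Steady-state biomass mass balance: V·X·(1 + k_d·θ_c) = Y·Q·(S₀ − S)·θ_c, so V = 0.517 × 39200 × (679 − 11.5) × 21.8 / [3630 × (1 + 0.0718 × 21.8)] = 2.95×10^8 / 9312 = 31670 m³.
Food-to-microorganism ratio F/M = Q S₀ / (V X) = 39200 × 679 / (31670 × 3630) = 0.2315 d⁻¹.

F/M ≈ 0.232 d⁻¹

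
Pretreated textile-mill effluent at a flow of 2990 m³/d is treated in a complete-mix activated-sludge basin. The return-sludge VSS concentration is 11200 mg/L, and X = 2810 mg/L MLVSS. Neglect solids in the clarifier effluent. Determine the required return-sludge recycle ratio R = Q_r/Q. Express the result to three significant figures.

R ≈ 0.335

Solids balance on the clarifier gives (1+R)X = R·X_r, so R = X/(X_r − X) = 2810 / (11200 − 2810) = 0.3349.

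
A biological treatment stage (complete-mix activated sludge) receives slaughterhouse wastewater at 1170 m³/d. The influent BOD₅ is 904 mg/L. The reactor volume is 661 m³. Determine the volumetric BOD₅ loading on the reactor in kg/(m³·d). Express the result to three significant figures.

L_v ≈ 1.60 kg BOD₅/(m³·d)

Applied BOD₅ load per unit volume = Q·S₀/V = (1170 × 904/1000)/661.0 = 1.600 kg BOD₅·m⁻³·d⁻¹.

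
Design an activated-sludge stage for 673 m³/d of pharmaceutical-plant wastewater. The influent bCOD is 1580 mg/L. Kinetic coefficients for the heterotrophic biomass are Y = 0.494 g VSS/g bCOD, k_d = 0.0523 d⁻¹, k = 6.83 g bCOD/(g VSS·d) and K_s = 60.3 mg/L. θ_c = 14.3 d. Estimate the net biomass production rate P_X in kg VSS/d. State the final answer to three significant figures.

Effluent substrate depends only on kinetics and SRT: S = K_s(1 + k_d θ_c) / [θ_c(Yk − k_d) − 1] = 60.3 × (1 + 0.0523 × 14.3) / [14.3 × (0.494 × 6.83 − 0.0523) − 1] = 105.4 / 46.50 = 2.267 mg/L.
Observed yield with endogenous decay: Y_obs = Y / (1 + k_d·θ_c) = 0.494 / (1 + 0.0523 × 14.3) = 0.494 / 1.748 = 0.2826 g VSS/g bCOD.
Q·(S₀ − S) = 673 × (1580 − 2.27) × 10⁻³ = 1062 kg/d removed.
P_X = Y_obs · Q(S₀ − S) = 0.2826 × 1062 = 300.1 kg VSS/d.

P_X ≈ 300 kg VSS/d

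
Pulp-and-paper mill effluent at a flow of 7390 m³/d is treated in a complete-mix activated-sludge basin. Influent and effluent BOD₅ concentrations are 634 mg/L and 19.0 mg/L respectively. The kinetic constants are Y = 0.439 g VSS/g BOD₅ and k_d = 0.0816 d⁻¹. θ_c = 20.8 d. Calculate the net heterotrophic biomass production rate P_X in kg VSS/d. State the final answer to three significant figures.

P_X ≈ 740 kg VSS/d

Observed yield with endogenous decay: Y_obs = Y / (1 + k_d·θ_c) = 0.439 / (1 + 0.0816 × 20.8) = 0.439 / 2.697 = 0.1628 g VSS/g BOD₅.
ΔS = 634 − 19.0 = 615.0 mg/L, so the substrate removal rate is 7390 × 615.0/1000 = 4545 kg BOD₅/d.
Biomass produced: P_X = Y_obs·Q·ΔS = 0.1628 × 4545 ≈ 739.7 kg VSS/d.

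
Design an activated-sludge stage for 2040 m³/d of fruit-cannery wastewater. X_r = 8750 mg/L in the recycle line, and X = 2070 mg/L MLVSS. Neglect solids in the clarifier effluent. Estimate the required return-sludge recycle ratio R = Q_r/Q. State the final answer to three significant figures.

Solids balance on the clarifier gives (1+R)X = R·X_r, so R = X/(X_r − X) = 2070 / (8750 − 2070) = 0.3099.

R ≈ 0.310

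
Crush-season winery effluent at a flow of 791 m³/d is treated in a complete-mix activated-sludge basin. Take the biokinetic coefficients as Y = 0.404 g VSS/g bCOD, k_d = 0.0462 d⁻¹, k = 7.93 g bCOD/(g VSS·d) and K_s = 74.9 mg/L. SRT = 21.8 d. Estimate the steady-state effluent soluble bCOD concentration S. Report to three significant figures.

For a completely mixed reactor with recycle the Lawrence–McCarty relation gives S = K_s·(1 + k_d·θ_c) / [θ_c·(Y·k − k_d) − 1] = 74.9 × (1 + 0.0462 × 21.8) / [21.8 × (0.404 × 7.93 − 0.0462) − 1] = 150.3 / 67.83 = 2.216 mg/L.

S ≈ 2.22 mg/L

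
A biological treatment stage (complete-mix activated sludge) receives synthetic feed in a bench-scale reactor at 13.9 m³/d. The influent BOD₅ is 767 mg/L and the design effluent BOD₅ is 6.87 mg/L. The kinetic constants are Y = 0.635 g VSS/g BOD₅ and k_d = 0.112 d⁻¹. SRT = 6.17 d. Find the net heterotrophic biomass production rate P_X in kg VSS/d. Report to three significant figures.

P_X ≈ 3.97 kg VSS/d

Observed yield with endogenous decay: Y_obs = Y / (1 + k_d·θ_c) = 0.635 / (1 + 0.112 × 6.17) = 0.635 / 1.691 = 0.3755 g VSS/g BOD₅.
Mass of BOD₅ removed per day: Q(S₀ − S) = 13.9 × 760.1 g/m³ = 10.57 kg/d.
Biomass produced: P_X = Y_obs·Q·ΔS = 0.3755 × 10.57 ≈ 3.968 kg VSS/d.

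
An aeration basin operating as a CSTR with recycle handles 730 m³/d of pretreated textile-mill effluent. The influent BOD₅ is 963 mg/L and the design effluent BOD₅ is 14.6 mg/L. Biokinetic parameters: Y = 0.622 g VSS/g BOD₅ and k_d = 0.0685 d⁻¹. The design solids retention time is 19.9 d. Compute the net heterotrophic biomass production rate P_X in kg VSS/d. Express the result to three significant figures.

P_X ≈ 182 kg VSS/d

Correct the yield for decay: Y_obs = Y/(1 + k_d θ_c) = 0.622 / (1 + 0.0685 × 19.9) = 0.622 / 2.363 = 0.2632.
Q·(S₀ − S) = 730 × (963 − 14.6) × 10⁻³ = 692.3 kg/d removed.
P_X = Y_obs · Q(S₀ − S) = 0.2632 × 692.3 = 182.2 kg VSS/d.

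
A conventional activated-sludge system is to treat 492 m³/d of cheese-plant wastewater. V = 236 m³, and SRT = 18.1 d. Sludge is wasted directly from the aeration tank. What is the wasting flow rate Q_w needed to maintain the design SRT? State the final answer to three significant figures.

Q_w ≈ 13.0 m³/d

Wasting from the aeration tank: Q_w = V / θ_c = 236.0 / 18.1 = 13.04 m³/d.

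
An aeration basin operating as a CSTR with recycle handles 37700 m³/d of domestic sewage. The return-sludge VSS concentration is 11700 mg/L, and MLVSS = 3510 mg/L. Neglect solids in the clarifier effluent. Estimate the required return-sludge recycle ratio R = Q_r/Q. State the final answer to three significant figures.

R = Q_r/Q = X/(X_r − X) = 3510 / (11700 − 3510) = 0.4286.

R ≈ 0.429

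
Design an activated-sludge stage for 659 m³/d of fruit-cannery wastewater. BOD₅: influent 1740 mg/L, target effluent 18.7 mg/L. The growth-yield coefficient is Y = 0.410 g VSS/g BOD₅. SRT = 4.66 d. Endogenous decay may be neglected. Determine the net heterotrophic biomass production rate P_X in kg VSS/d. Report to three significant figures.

P_X ≈ 465 kg VSS/d

No decay correction is needed, so Y_obs = Y = 0.410.
Substrate removed = Q·(S₀ − S) = 659 m³/d × (1740 − 18.7) g/m³ = 1.13×10^6 g/d = 1134 kg/d.
Biomass produced: P_X = Y_obs·Q·ΔS = 0.4100 × 1134 ≈ 465.1 kg VSS/d.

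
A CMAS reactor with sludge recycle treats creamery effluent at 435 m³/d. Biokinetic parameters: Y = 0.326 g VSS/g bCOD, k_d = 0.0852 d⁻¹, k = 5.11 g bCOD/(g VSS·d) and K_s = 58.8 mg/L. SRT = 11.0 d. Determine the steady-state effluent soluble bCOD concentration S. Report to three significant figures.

From the Monod/SRT balance for a CMAS, S = K_s·(1+k_d θ_c)/[θ_c·(Y k − k_d) − 1] = 58.8 × (1 + 0.0852 × 11.0) / [11.0 × (0.326 × 5.11 − 0.0852) − 1] = 113.9 / 16.39 = 6.951 mg/L.

S ≈ 6.95 mg/L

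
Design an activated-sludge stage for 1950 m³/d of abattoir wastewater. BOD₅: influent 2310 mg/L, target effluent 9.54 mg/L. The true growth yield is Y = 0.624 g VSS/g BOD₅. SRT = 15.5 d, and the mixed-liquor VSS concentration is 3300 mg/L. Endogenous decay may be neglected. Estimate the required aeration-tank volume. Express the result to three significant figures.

V ≈ 13100 m³

V·X = Y·Q·ΔS·θ_c gives V = 0.624 × 1950 × (2310 − 9.54) × 15.5 / 3300 = 13148 m³.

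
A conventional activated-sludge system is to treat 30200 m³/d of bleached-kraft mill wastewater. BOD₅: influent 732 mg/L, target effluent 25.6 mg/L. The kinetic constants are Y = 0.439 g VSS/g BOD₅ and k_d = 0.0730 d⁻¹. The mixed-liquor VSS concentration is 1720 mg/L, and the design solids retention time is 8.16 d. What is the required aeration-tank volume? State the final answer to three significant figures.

Rearranging the biomass balance for a CMAS with decay, V = Y·Q·ΔS·θ_c / [X·(1+k_d θ_c)] = 0.439 × 30200 × (732 − 25.6) × 8.16 / [1720 × (1 + 0.0730 × 8.16)] = 7.64×10^7 / 2745 = 27844 m³.

V ≈ 27800 m³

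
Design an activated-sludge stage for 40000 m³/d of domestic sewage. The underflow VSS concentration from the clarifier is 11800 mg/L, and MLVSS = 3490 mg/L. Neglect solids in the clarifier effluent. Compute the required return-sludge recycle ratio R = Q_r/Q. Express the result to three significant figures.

R ≈ 0.420

R = Q_r/Q = X/(X_r − X) = 3490 / (11800 − 3490) = 0.4200.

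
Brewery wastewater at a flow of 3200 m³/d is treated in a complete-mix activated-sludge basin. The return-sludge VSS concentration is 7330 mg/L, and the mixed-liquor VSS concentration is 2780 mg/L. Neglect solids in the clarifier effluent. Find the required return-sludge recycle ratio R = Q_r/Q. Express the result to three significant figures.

Mass balance around the secondary clarifier (neglecting effluent solids): R = X / (X_r − X) = 2780 / (7330 − 2780) = 0.6110.

R ≈ 0.611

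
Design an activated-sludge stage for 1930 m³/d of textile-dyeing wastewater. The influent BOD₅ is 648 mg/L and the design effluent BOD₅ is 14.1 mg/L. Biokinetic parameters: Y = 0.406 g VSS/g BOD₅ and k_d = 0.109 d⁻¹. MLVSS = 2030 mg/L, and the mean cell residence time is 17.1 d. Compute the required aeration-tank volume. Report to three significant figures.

V ≈ 1460 m³

Steady-state biomass mass balance: V·X·(1 + k_d·θ_c) = Y·Q·(S₀ − S)·θ_c, so V = 0.406 × 1930 × (648 − 14.1) × 17.1 / [2030 × (1 + 0.109 × 17.1)] = 8.49×10^6 / 5814 = 1461 m³.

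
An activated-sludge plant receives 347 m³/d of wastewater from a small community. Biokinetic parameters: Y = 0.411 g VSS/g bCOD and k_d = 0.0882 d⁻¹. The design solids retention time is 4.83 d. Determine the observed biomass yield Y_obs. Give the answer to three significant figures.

Y_obs ≈ 0.288 g VSS/g bCOD

Observed yield with endogenous decay: Y_obs = Y / (1 + k_d·θ_c) = 0.411 / (1 + 0.0882 × 4.83) = 0.411 / 1.426 = 0.2882 g VSS/g bCOD.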